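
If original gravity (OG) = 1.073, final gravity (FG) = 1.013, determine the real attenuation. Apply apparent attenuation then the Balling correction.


AA = (OG−FG)/(OG−1)·100;  RA = AA·0.8192
AA = (1.073 − 1.013)/(1.073 − 1)·100 = 82.1918
RA = 82.1918·0.8192

67.3315 %


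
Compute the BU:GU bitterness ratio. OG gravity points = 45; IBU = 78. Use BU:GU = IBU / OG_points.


BU:GU = 78 / 45

1.7333


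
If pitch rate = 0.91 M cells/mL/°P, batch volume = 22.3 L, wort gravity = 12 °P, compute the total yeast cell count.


cells (billions) = rate · V_L · °P
cells = 0.91 · 22.3 · 12

243.5160 billion cells


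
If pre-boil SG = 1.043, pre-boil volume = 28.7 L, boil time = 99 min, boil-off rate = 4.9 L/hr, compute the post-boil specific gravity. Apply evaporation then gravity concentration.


V_post = V_pre − rate·(t/60);  SG_post = 1 + (SG_pre−1)·V_pre/V_post
V_post = 28.7 − 4.9·(99/60) = 20.6150
SG_post = 1 + (1.043 − 1)·28.7/20.6150

1.0599


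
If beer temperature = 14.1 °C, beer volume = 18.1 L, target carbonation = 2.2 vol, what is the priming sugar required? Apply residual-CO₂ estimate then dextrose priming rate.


residual = 14.695·(0.01821 + 0.09011·e^(−0.04·T));  sugar = (target − residual)·4.0·V
residual = 14.695·(0.01821 + 0.09011·e^(−0.04·14.1)) = 1.0210
sugar = (2.2 − 1.0210)·4.0·18.1

85.3630 g


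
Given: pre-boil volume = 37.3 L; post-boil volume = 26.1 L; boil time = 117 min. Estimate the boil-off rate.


rate = (V_pre − V_post) / (t_min/60)
rate = (37.3 − 26.1) / (117/60)

5.7436 L/hr


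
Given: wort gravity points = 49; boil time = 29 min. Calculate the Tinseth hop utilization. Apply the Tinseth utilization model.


U = 1.65·0.000125^(GP/1000) · (1 − e^(−0.04·t))/4.15
bigness = 1.65·0.000125^(49/1000) = 1.0623
boil_factor = (1 − e^(−0.04·29))/4.15 = 0.1654
U = 1.0623 · 0.1654

0.1757


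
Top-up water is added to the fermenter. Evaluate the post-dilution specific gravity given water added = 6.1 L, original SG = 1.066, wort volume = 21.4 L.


SG_new = 1 + (SG_old − 1)·V_old/(V_old + V_water)
pts = (1.066 − 1)·1000·21.4/(21.4 + 6.1) = 51.3600
SG_new = 1 + 51.3600/1000

1.0514


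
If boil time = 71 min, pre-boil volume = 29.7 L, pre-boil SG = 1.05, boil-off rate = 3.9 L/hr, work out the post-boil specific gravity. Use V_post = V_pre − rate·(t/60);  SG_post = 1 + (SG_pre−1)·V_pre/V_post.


V_post = 29.7 − 3.9·(71/60) = 25.0850
SG_post = 1 + (1.05 − 1)·29.7/25.0850

1.0592


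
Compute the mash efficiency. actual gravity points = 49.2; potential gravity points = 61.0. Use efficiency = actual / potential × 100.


efficiency = 49.2 / 61.0 × 100

80.6557 %


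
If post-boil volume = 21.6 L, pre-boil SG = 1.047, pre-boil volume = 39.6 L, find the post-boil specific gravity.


SG_post = 1 + (SG_pre − 1)·V_pre/V_post
pts_pre = (1.047 − 1)·1000 = 47.0000
pts_post = 47.0000·39.6/21.6 = 86.1667
SG_post = 1 + 86.1667/1000

1.0862


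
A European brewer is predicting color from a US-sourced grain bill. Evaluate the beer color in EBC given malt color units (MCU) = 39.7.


SRM = 1.4922·MCU^0.6859;  EBC = SRM·1.97
SRM = 1.4922·39.7^0.6859 = 18.6396
EBC = 18.6396·1.97

36.7201 EBC


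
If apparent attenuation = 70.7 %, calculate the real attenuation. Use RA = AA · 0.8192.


RA = 70.7 · 0.8192

57.9174 %


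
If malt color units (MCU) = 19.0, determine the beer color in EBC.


SRM = 1.4922·MCU^0.6859;  EBC = SRM·1.97
SRM = 1.4922·19.0^0.6859 = 11.2441
EBC = 11.2441·1.97

22.1508 EBC


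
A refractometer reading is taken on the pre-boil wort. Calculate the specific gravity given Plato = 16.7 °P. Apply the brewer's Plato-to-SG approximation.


SG = 259/(259 − P)
SG = 259/(259 − 16.7)

1.0689


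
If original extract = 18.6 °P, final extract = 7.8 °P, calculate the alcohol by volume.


SG = 259/(259 − P);  ABV = (OG − FG)·131.25
OG = 259/(259 − 18.6) = 1.0774
FG = 259/(259 − 7.8) = 1.0311
ABV = (1.0774 − 1.0311)·131.25

6.0795 % ABV


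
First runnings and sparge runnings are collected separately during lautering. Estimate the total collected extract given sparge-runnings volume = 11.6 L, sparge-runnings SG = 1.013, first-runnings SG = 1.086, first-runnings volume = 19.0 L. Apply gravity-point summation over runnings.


total = Σ (SG_i − 1)·1000·V_i
first = (1.086 − 1)·1000·19.0 = 1634.0000
sparge = (1.013 − 1)·1000·11.6 = 150.8000
total = 1634.0000 + 150.8000

1784.8000 gravity·L


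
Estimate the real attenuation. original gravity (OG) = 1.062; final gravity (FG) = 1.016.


AA = (OG−FG)/(OG−1)·100;  RA = AA·0.8192
AA = (1.062 − 1.016)/(1.062 − 1)·100 = 74.1935
RA = 74.1935·0.8192

60.7794 %


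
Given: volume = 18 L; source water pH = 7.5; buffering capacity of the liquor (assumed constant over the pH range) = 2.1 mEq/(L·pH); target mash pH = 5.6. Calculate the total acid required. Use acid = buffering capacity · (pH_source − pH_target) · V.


acid = 2.1 · (7.5 − 5.6) · 18

71.8200 mEq


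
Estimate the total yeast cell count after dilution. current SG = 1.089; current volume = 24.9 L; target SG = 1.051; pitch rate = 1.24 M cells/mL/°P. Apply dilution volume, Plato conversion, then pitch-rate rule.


V_w = V·((SG_c−1)/(SG_t−1)−1);  °P = 259 − 259/SG_t;  cells = rate·(V+V_w)·°P
V_w = 24.9·((1.089−1)/(1.051−1)−1) = 18.5529
V_final = 24.9 + 18.5529 = 43.4529
°P = 259 − 259/1.051 = 12.5680
cells = 1.24·43.4529·12.5680

677.1862 billion cells


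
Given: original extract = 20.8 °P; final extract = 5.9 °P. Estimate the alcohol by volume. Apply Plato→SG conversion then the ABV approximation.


SG = 259/(259 − P);  ABV = (OG − FG)·131.25
OG = 259/(259 − 20.8) = 1.0873
FG = 259/(259 − 5.9) = 1.0233
ABV = (1.0873 − 1.0233)·131.25

8.4014 % ABV


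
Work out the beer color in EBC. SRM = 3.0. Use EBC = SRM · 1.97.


EBC = 3.0 · 1.97

5.9100 EBC


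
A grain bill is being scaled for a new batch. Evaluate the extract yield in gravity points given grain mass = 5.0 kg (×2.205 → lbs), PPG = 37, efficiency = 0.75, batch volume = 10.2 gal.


points = lbs × PPG × eff / vol
lbs = 5.0 × 2.205 = 11.0250
points = 11.0250 × 37 × 0.75 / 10.2

29.9945 points


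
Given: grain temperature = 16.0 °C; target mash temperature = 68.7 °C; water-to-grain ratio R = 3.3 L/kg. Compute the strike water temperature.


T_strike = (0.41/R)·(T_mash − T_grain) + T_mash
T_strike = (0.41/3.3)·(68.7 − 16.0) + 68.7

75.2476 °C


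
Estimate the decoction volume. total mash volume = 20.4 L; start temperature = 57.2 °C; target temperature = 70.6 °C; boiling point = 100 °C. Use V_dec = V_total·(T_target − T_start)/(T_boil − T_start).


V_dec = 20.4·(70.6 − 57.2)/(100 − 57.2)

6.3869 L


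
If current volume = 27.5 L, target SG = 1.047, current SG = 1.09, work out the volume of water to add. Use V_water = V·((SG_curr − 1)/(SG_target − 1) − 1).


V_water = 27.5·((1.09 − 1)/(1.047 − 1) − 1)

25.1596 L


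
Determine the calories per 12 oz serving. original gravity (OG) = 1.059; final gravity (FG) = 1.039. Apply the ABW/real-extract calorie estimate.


ABW = (OG−FG)·131.25·0.79/FG;  °P = 259 − 259/SG (for OG→OE and FG→AE);  RE = 0.1808·OE + 0.8192·AE;  Cal = (6.9·ABW + 4·(RE−0.1))·FG·3.55
ABW = (1.059 − 1.039)·131.25·0.79/1.039 = 1.9959
OE = 259 − 259/1.059 = 14.4297 °P
AE = 259 − 259/1.039 = 9.7218 °P
RE = 0.1808·14.4297 + 0.8192·9.7218 = 10.5730 °P
Cal = (6.9·1.9959 + 4·(10.5730−0.1))·1.039·3.55

205.3133 kcal


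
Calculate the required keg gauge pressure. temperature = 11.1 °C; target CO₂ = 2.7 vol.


psi = vols/(0.01821 + 0.09011·e^(−0.04·T)) − 14.695
psi = 2.7/(0.01821 + 0.09011·e^(−0.04·11.1)) − 14.695

20.8255 psi


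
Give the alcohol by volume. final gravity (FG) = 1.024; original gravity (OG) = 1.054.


ABV = (OG − FG) · 131.25
ABV = (1.054 − 1.024) · 131.25

3.9375 % ABV


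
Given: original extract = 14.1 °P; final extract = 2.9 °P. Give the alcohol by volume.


SG = 259/(259 − P);  ABV = (OG − FG)·131.25
OG = 259/(259 − 14.1) = 1.0576
FG = 259/(259 − 2.9) = 1.0113
ABV = (1.0576 − 1.0113)·131.25

6.0704 % ABV


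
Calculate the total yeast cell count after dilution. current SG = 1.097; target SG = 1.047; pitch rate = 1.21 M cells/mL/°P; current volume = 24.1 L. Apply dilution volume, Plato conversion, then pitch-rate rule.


V_w = V·((SG_c−1)/(SG_t−1)−1);  °P = 259 − 259/SG_t;  cells = rate·(V+V_w)·°P
V_w = 24.1·((1.097−1)/(1.047−1)−1) = 25.6383
V_final = 24.1 + 25.6383 = 49.7383
°P = 259 − 259/1.047 = 11.6266
cells = 1.21·49.7383·11.6266

699.7247 billion cells


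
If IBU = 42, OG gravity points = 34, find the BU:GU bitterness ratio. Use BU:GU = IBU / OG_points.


BU:GU = 42 / 34

1.2353


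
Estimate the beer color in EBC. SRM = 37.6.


EBC = SRM · 1.97
EBC = 37.6 · 1.97

74.0720 EBC


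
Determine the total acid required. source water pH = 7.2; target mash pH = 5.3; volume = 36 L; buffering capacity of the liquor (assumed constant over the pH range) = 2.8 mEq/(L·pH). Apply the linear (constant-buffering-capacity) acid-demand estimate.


acid = buffering capacity · (pH_source − pH_target) · V
acid = 2.8 · (7.2 − 5.3) · 36

191.5200 mEq


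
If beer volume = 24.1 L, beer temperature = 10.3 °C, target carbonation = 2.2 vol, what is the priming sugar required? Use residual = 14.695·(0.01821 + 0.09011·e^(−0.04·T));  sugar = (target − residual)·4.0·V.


residual = 14.695·(0.01821 + 0.09011·e^(−0.04·10.3)) = 1.1446
sugar = (2.2 − 1.1446)·4.0·24.1

101.7383 g


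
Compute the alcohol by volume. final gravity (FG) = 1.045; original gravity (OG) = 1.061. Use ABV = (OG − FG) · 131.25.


ABV = (1.061 − 1.045) · 131.25

2.1000 % ABV


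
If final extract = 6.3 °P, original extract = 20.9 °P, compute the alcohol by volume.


SG = 259/(259 − P);  ABV = (OG − FG)·131.25
OG = 259/(259 − 20.9) = 1.0878
FG = 259/(259 − 6.3) = 1.0249
ABV = (1.0878 − 1.0249)·131.25

8.2487 % ABV


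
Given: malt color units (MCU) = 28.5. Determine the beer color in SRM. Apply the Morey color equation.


SRM = 1.4922 · MCU^0.6859
SRM = 1.4922 · 28.5^0.6859

14.8493 SRM


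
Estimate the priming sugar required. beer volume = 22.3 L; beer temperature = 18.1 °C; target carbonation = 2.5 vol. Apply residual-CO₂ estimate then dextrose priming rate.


residual = 14.695·(0.01821 + 0.09011·e^(−0.04·T));  sugar = (target − residual)·4.0·V
residual = 14.695·(0.01821 + 0.09011·e^(−0.04·18.1)) = 0.9096
sugar = (2.5 − 0.9096)·4.0·22.3

141.8669 g


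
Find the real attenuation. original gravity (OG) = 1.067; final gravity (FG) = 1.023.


AA = (OG−FG)/(OG−1)·100;  RA = AA·0.8192
AA = (1.067 − 1.023)/(1.067 − 1)·100 = 65.6716
RA = 65.6716·0.8192

53.7982 %


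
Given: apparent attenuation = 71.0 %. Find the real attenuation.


RA = AA · 0.8192
RA = 71.0 · 0.8192

58.1632 %


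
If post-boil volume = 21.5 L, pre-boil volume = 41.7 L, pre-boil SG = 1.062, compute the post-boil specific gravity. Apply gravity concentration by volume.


SG_post = 1 + (SG_pre − 1)·V_pre/V_post
pts_pre = (1.062 − 1)·1000 = 62.0000
pts_post = 62.0000·41.7/21.5 = 120.2512
SG_post = 1 + 120.2512/1000

1.1203


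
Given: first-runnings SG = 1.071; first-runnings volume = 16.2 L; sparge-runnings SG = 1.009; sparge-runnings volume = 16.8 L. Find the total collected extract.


total = Σ (SG_i − 1)·1000·V_i
first = (1.071 − 1)·1000·16.2 = 1150.2000
sparge = (1.009 − 1)·1000·16.8 = 151.2000
total = 1150.2000 + 151.2000

1301.4000 gravity·L


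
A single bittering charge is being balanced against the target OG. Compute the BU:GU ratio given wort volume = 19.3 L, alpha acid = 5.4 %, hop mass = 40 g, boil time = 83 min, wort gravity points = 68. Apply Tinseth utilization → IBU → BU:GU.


U = 1.65·0.000125^(GP/1000)·(1−e^(−0.04t))/4.15;  IBU = (α/100)·m·U·1000/V;  BU:GU = IBU/GP
U = 1.65·0.000125^(68/1000)·(1−e^(−0.04·83))/4.15 = 0.2080
IBU = (5.4/100)·40·0.2080·1000/19.3 = 23.2772
BU:GU = 23.2772/68

0.3423


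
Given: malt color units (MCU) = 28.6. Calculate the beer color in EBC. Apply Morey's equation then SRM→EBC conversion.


SRM = 1.4922·MCU^0.6859;  EBC = SRM·1.97
SRM = 1.4922·28.6^0.6859 = 14.8850
EBC = 14.8850·1.97

29.3234 EBC


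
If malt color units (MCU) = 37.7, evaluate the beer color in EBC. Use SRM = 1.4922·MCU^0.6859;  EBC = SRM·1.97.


SRM = 1.4922·37.7^0.6859 = 17.9903
EBC = 17.9903·1.97

35.4410 EBC


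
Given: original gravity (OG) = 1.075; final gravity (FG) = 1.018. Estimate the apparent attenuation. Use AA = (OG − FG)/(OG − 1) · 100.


AA = (1.075 − 1.018)/(1.075 − 1) · 100

76.0000 %


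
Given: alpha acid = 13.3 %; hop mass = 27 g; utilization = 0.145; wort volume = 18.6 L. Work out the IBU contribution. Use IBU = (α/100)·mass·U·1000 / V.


IBU = (13.3/100)·27·0.145·1000 / 18.6

27.9944 IBU


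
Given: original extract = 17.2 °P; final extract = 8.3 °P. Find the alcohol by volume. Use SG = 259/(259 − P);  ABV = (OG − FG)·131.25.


OG = 259/(259 − 17.2) = 1.0711
FG = 259/(259 − 8.3) = 1.0331
ABV = (1.0711 − 1.0331)·131.25

4.9909 % ABV


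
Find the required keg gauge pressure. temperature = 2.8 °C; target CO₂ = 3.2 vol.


psi = vols/(0.01821 + 0.09011·e^(−0.04·T)) − 14.695
psi = 3.2/(0.01821 + 0.09011·e^(−0.04·2.8)) − 14.695

17.7027 psi


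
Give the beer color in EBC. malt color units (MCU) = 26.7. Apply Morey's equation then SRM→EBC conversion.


SRM = 1.4922·MCU^0.6859;  EBC = SRM·1.97
SRM = 1.4922·26.7^0.6859 = 14.1994
EBC = 14.1994·1.97

27.9729 EBC


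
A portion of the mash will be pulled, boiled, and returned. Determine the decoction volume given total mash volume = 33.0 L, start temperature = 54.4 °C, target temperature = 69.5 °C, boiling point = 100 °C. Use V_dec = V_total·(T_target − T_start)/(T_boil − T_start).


V_dec = 33.0·(69.5 − 54.4)/(100 − 54.4)

10.9276 L


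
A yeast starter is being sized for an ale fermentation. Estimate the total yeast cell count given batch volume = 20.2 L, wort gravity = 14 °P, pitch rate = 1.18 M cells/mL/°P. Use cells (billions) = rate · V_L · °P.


cells = 1.18 · 20.2 · 14

333.7040 billion cells


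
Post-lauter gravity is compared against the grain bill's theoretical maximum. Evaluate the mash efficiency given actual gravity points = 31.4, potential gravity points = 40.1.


efficiency = actual / potential × 100
efficiency = 31.4 / 40.1 × 100

78.3042 %


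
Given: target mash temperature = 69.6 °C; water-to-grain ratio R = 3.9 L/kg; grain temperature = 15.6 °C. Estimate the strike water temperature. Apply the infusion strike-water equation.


T_strike = (0.41/R)·(T_mash − T_grain) + T_mash
T_strike = (0.41/3.9)·(69.6 − 15.6) + 69.6

75.2769 °C


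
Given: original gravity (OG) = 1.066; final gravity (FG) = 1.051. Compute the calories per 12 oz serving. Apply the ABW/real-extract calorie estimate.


ABW = (OG−FG)·131.25·0.79/FG;  °P = 259 − 259/SG (for OG→OE and FG→AE);  RE = 0.1808·OE + 0.8192·AE;  Cal = (6.9·ABW + 4·(RE−0.1))·FG·3.55
ABW = (1.066 − 1.051)·131.25·0.79/1.051 = 1.4798
OE = 259 − 259/1.066 = 16.0356 °P
AE = 259 − 259/1.051 = 12.5680 °P
RE = 0.1808·16.0356 + 0.8192·12.5680 = 13.1950 °P
Cal = (6.9·1.4798 + 4·(13.1950−0.1))·1.051·3.55

233.5294 kcal


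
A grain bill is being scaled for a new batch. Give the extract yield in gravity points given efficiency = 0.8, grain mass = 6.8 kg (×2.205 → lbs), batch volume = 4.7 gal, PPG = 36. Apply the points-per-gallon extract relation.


points = lbs × PPG × eff / vol
lbs = 6.8 × 2.205 = 14.9940
points = 14.9940 × 36 × 0.8 / 4.7

91.8781 points


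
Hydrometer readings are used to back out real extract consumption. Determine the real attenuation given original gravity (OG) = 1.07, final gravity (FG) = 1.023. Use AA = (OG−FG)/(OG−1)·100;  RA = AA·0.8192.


AA = (1.07 − 1.023)/(1.07 − 1)·100 = 67.1429
RA = 67.1429·0.8192

55.0034 %


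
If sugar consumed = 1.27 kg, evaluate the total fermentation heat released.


Q = m_sugar · 590 kJ/kg
Q = 1.27 · 590

749.3000 kJ


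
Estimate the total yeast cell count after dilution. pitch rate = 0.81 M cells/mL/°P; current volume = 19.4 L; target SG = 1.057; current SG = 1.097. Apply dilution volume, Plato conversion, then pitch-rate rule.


V_w = V·((SG_c−1)/(SG_t−1)−1);  °P = 259 − 259/SG_t;  cells = rate·(V+V_w)·°P
V_w = 19.4·((1.097−1)/(1.057−1)−1) = 13.6140
V_final = 19.4 + 13.6140 = 33.0140
°P = 259 − 259/1.057 = 13.9669
cells = 0.81·33.0140·13.9669

373.4937 billion cells


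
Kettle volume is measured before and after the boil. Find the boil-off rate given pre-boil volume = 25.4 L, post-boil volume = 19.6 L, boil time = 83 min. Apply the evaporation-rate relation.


rate = (V_pre − V_post) / (t_min/60)
rate = (25.4 − 19.6) / (83/60)

4.1928 L/hr


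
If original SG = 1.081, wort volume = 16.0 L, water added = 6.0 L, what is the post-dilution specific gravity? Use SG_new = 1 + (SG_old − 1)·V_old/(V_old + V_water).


pts = (1.081 − 1)·1000·16.0/(16.0 + 6.0) = 58.9091
SG_new = 1 + 58.9091/1000

1.0589


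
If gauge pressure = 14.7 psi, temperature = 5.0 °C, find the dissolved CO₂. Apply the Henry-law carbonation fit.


vols = (P + 14.695)·(0.01821 + 0.09011·e^(−0.04·T))
vols = (14.7 + 14.695)·(0.01821 + 0.09011·e^(−0.04·5.0))

2.7039 volumes


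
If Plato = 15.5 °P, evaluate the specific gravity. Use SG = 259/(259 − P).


SG = 259/(259 − 15.5)

1.0637


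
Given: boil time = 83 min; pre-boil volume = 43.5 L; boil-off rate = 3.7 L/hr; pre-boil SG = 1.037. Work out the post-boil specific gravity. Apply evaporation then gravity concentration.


V_post = V_pre − rate·(t/60);  SG_post = 1 + (SG_pre−1)·V_pre/V_post
V_post = 43.5 − 3.7·(83/60) = 38.3817
SG_post = 1 + (1.037 − 1)·43.5/38.3817

1.0419


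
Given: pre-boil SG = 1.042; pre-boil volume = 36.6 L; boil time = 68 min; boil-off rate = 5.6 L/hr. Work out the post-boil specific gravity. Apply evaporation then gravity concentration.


V_post = V_pre − rate·(t/60);  SG_post = 1 + (SG_pre−1)·V_pre/V_post
V_post = 36.6 − 5.6·(68/60) = 30.2533
SG_post = 1 + (1.042 − 1)·36.6/30.2533

1.0508


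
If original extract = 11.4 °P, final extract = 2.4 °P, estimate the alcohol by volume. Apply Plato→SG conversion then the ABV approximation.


SG = 259/(259 − P);  ABV = (OG − FG)·131.25
OG = 259/(259 − 11.4) = 1.0460
FG = 259/(259 − 2.4) = 1.0094
ABV = (1.0460 − 1.0094)·131.25

4.8154 % ABV


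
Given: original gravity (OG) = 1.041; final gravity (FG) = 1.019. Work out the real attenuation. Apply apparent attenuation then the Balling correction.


AA = (OG−FG)/(OG−1)·100;  RA = AA·0.8192
AA = (1.041 − 1.019)/(1.041 − 1)·100 = 53.6585
RA = 53.6585·0.8192

43.9571 %


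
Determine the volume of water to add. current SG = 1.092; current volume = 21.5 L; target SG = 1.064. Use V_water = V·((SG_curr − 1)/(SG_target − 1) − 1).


V_water = 21.5·((1.092 − 1)/(1.064 − 1) − 1)

9.4062 L


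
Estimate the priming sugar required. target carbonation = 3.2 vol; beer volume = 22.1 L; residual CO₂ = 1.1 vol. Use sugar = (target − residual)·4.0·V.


sugar = (3.2 − 1.1)·4.0·22.1

185.6400 g


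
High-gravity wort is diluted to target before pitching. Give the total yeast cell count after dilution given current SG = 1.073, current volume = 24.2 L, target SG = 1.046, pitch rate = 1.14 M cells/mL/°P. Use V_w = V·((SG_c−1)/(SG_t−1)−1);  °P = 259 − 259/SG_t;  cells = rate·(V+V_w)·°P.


V_w = 24.2·((1.073−1)/(1.046−1)−1) = 14.2043
V_final = 24.2 + 14.2043 = 38.4043
°P = 259 − 259/1.046 = 11.3901
cells = 1.14·38.4043·11.3901

498.6676 billion cells


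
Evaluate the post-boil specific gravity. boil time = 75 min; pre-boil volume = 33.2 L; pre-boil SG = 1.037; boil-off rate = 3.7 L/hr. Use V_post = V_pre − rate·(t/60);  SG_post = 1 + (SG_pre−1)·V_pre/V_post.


V_post = 33.2 − 3.7·(75/60) = 28.5750
SG_post = 1 + (1.037 − 1)·33.2/28.5750

1.0430


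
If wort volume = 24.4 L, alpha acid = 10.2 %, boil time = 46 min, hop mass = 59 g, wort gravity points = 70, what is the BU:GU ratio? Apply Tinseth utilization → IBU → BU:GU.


U = 1.65·0.000125^(GP/1000)·(1−e^(−0.04t))/4.15;  IBU = (α/100)·m·U·1000/V;  BU:GU = IBU/GP
U = 1.65·0.000125^(70/1000)·(1−e^(−0.04·46))/4.15 = 0.1783
IBU = (10.2/100)·59·0.1783·1000/24.4 = 43.9716
BU:GU = 43.9716/70

0.6282


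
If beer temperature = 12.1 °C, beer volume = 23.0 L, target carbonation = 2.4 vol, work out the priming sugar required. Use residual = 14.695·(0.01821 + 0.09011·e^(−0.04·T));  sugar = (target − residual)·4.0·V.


residual = 14.695·(0.01821 + 0.09011·e^(−0.04·12.1)) = 1.0837
sugar = (2.4 − 1.0837)·4.0·23.0

121.0999 g


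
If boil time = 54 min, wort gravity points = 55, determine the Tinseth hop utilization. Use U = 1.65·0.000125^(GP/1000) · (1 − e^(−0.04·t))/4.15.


bigness = 1.65·0.000125^(55/1000) = 1.0065
boil_factor = (1 − e^(−0.04·54))/4.15 = 0.2132
U = 1.0065 · 0.2132

0.2146


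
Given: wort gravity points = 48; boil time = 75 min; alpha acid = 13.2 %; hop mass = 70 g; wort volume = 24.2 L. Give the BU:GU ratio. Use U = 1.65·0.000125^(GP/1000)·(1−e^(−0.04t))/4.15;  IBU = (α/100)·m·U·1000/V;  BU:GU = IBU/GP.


U = 1.65·0.000125^(48/1000)·(1−e^(−0.04·75))/4.15 = 0.2454
IBU = (13.2/100)·70·0.2454·1000/24.2 = 93.7055
BU:GU = 93.7055/48

1.9522


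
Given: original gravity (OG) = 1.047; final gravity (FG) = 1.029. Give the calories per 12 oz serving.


ABW = (OG−FG)·131.25·0.79/FG;  °P = 259 − 259/SG (for OG→OE and FG→AE);  RE = 0.1808·OE + 0.8192·AE;  Cal = (6.9·ABW + 4·(RE−0.1))·FG·3.55
ABW = (1.047 − 1.029)·131.25·0.79/1.029 = 1.8138
OE = 259 − 259/1.047 = 11.6266 °P
AE = 259 − 259/1.029 = 7.2993 °P
RE = 0.1808·11.6266 + 0.8192·7.2993 = 8.0817 °P
Cal = (6.9·1.8138 + 4·(8.0817−0.1))·1.029·3.55

162.3436 kcal


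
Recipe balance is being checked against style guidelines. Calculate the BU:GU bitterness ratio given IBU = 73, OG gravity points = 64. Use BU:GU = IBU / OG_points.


BU:GU = 73 / 64

1.1406


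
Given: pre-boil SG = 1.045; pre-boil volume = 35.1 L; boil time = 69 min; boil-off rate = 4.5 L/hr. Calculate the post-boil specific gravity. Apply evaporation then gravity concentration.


V_post = V_pre − rate·(t/60);  SG_post = 1 + (SG_pre−1)·V_pre/V_post
V_post = 35.1 − 4.5·(69/60) = 29.9250
SG_post = 1 + (1.045 − 1)·35.1/29.9250

1.0528


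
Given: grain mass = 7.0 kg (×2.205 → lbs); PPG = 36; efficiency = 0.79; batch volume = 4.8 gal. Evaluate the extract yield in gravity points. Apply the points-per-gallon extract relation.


points = lbs × PPG × eff / vol
lbs = 7.0 × 2.205 = 15.4350
points = 15.4350 × 36 × 0.79 / 4.8

91.4524 points


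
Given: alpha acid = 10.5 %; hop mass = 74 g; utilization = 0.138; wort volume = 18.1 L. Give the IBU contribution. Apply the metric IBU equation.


IBU = (α/100)·mass·U·1000 / V
IBU = (10.5/100)·74·0.138·1000 / 18.1

59.2409 IBU


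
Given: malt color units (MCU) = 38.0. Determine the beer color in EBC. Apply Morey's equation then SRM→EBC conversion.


SRM = 1.4922·MCU^0.6859;  EBC = SRM·1.97
SRM = 1.4922·38.0^0.6859 = 18.0884
EBC = 18.0884·1.97

35.6342 EBC


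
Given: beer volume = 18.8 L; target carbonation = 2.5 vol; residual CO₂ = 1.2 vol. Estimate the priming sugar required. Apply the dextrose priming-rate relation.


sugar = (target − residual)·4.0·V
sugar = (2.5 − 1.2)·4.0·18.8

97.7600 g


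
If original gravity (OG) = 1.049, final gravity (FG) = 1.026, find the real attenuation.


AA = (OG−FG)/(OG−1)·100;  RA = AA·0.8192
AA = (1.049 − 1.026)/(1.049 − 1)·100 = 46.9388
RA = 46.9388·0.8192

38.4522 %


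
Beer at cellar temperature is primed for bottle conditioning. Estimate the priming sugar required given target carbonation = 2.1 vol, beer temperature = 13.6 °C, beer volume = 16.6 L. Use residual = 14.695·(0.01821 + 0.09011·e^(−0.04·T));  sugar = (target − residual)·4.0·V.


residual = 14.695·(0.01821 + 0.09011·e^(−0.04·13.6)) = 1.0362
sugar = (2.1 − 1.0362)·4.0·16.6

70.6382 g


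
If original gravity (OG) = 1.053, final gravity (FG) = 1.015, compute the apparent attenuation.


AA = (OG − FG)/(OG − 1) · 100
AA = (1.053 − 1.015)/(1.053 − 1) · 100

71.6981 %


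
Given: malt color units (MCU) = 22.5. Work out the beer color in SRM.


SRM = 1.4922 · MCU^0.6859
SRM = 1.4922 · 22.5^0.6859

12.6267 SRM


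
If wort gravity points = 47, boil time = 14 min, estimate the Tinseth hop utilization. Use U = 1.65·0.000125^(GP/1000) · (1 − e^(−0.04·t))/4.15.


bigness = 1.65·0.000125^(47/1000) = 1.0815
boil_factor = (1 − e^(−0.04·14))/4.15 = 0.1033
U = 1.0815 · 0.1033

0.1117


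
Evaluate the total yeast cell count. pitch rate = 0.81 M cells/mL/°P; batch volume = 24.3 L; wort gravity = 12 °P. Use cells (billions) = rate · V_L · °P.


cells = 0.81 · 24.3 · 12

236.1960 billion cells


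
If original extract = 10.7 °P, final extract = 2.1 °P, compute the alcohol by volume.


SG = 259/(259 − P);  ABV = (OG − FG)·131.25
OG = 259/(259 − 10.7) = 1.0431
FG = 259/(259 − 2.1) = 1.0082
ABV = (1.0431 − 1.0082)·131.25

4.5831 % ABV


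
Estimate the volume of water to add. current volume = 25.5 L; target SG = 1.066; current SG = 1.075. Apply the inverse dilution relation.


V_water = V·((SG_curr − 1)/(SG_target − 1) − 1)
V_water = 25.5·((1.075 − 1)/(1.066 − 1) − 1)

3.4773 L


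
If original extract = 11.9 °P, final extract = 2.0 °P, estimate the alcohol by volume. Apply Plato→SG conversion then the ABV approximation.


SG = 259/(259 − P);  ABV = (OG − FG)·131.25
OG = 259/(259 − 11.9) = 1.0482
FG = 259/(259 − 2.0) = 1.0078
ABV = (1.0482 − 1.0078)·131.25

5.2994 % ABV


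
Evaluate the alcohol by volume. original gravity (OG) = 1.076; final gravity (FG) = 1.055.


ABV = (OG − FG) · 131.25
ABV = (1.076 − 1.055) · 131.25

2.7563 % ABV


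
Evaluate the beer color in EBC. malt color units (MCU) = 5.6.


SRM = 1.4922·MCU^0.6859;  EBC = SRM·1.97
SRM = 1.4922·5.6^0.6859 = 4.8642
EBC = 4.8642·1.97

9.5824 EBC


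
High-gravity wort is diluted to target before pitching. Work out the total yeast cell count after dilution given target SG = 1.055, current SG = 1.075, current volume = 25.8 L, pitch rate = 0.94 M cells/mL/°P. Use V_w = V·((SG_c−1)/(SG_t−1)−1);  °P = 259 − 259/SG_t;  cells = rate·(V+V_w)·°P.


V_w = 25.8·((1.075−1)/(1.055−1)−1) = 9.3818
V_final = 25.8 + 9.3818 = 35.1818
°P = 259 − 259/1.055 = 13.5024
cells = 0.94·35.1818·13.5024

446.5356 billion cells


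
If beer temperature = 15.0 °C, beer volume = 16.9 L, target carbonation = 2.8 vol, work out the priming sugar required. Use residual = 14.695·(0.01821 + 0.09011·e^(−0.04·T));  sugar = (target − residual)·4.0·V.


residual = 14.695·(0.01821 + 0.09011·e^(−0.04·15.0)) = 0.9943
sugar = (2.8 − 0.9943)·4.0·16.9

122.0644 g


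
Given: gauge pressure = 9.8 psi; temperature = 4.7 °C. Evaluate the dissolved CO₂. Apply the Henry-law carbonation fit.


vols = (P + 14.695)·(0.01821 + 0.09011·e^(−0.04·T))
vols = (9.8 + 14.695)·(0.01821 + 0.09011·e^(−0.04·4.7))

2.2750 volumes


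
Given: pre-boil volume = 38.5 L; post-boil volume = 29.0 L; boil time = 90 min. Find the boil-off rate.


rate = (V_pre − V_post) / (t_min/60)
rate = (38.5 − 29.0) / (90/60)

6.3333 L/hr


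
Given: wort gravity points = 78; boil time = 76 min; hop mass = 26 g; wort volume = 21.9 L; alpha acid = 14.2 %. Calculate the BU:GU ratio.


U = 1.65·0.000125^(GP/1000)·(1−e^(−0.04t))/4.15;  IBU = (α/100)·m·U·1000/V;  BU:GU = IBU/GP
U = 1.65·0.000125^(78/1000)·(1−e^(−0.04·76))/4.15 = 0.1878
IBU = (14.2/100)·26·0.1878·1000/21.9 = 31.6610
BU:GU = 31.6610/78

0.4059


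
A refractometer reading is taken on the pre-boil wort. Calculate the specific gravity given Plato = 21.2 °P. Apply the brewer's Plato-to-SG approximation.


SG = 259/(259 − P)
SG = 259/(259 − 21.2)

1.0892


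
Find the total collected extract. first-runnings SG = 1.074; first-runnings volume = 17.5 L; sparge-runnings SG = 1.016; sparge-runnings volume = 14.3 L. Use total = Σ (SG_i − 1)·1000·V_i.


first = (1.074 − 1)·1000·17.5 = 1295.0000
sparge = (1.016 − 1)·1000·14.3 = 228.8000
total = 1295.0000 + 228.8000

1523.8000 gravity·L


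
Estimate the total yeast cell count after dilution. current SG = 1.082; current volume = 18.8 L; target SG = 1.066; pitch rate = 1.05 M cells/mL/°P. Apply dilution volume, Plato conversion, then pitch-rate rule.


V_w = V·((SG_c−1)/(SG_t−1)−1);  °P = 259 − 259/SG_t;  cells = rate·(V+V_w)·°P
V_w = 18.8·((1.082−1)/(1.066−1)−1) = 4.5576
V_final = 18.8 + 4.5576 = 23.3576
°P = 259 − 259/1.066 = 16.0356
cells = 1.05·23.3576·16.0356

393.2815 billion cells


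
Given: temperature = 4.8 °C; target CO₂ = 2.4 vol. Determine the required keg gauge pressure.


psi = vols/(0.01821 + 0.09011·e^(−0.04·T)) − 14.695
psi = 2.4/(0.01821 + 0.09011·e^(−0.04·4.8)) − 14.695

11.2290 psi


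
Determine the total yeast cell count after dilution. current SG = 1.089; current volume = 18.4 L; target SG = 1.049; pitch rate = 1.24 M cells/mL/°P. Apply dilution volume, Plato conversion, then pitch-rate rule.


V_w = V·((SG_c−1)/(SG_t−1)−1);  °P = 259 − 259/SG_t;  cells = rate·(V+V_w)·°P
V_w = 18.4·((1.089−1)/(1.049−1)−1) = 15.0204
V_final = 18.4 + 15.0204 = 33.4204
°P = 259 − 259/1.049 = 12.0982
cells = 1.24·33.4204·12.0982

501.3647 billion cells


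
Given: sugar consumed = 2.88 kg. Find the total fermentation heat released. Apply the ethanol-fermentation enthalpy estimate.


Q = m_sugar · 590 kJ/kg
Q = 2.88 · 590

1699.2000 kJ


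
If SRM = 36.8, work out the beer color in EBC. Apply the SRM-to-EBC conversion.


EBC = SRM · 1.97
EBC = 36.8 · 1.97

72.4960 EBC


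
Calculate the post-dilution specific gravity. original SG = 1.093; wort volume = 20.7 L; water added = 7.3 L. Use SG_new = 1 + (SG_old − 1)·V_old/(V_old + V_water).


pts = (1.093 − 1)·1000·20.7/(20.7 + 7.3) = 68.7536
SG_new = 1 + 68.7536/1000

1.0688


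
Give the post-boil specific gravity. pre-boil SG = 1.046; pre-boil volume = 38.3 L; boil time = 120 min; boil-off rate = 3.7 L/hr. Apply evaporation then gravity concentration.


V_post = V_pre − rate·(t/60);  SG_post = 1 + (SG_pre−1)·V_pre/V_post
V_post = 38.3 − 3.7·(120/60) = 30.9000
SG_post = 1 + (1.046 − 1)·38.3/30.9000

1.0570


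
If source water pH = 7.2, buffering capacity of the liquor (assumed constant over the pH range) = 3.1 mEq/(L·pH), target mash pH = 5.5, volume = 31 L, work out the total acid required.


acid = buffering capacity · (pH_source − pH_target) · V
acid = 3.1 · (7.2 − 5.5) · 31

163.3700 mEq


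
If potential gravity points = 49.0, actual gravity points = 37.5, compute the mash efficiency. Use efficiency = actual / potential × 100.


efficiency = 37.5 / 49.0 × 100

76.5306 %


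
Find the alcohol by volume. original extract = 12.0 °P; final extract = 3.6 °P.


SG = 259/(259 − P);  ABV = (OG − FG)·131.25
OG = 259/(259 − 12.0) = 1.0486
FG = 259/(259 − 3.6) = 1.0141
ABV = (1.0486 − 1.0141)·131.25

4.5265 % ABV


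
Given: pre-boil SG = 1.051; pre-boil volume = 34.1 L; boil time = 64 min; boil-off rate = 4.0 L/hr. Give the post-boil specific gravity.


V_post = V_pre − rate·(t/60);  SG_post = 1 + (SG_pre−1)·V_pre/V_post
V_post = 34.1 − 4.0·(64/60) = 29.8333
SG_post = 1 + (1.051 − 1)·34.1/29.8333

1.0583


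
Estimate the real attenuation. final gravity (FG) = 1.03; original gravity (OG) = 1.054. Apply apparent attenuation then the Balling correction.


AA = (OG−FG)/(OG−1)·100;  RA = AA·0.8192
AA = (1.054 − 1.03)/(1.054 − 1)·100 = 44.4444
RA = 44.4444·0.8192

36.4089 %


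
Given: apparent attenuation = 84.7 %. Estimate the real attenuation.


RA = AA · 0.8192
RA = 84.7 · 0.8192

69.3862 %


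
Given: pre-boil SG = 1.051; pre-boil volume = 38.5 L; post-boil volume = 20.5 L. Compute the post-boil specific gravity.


SG_post = 1 + (SG_pre − 1)·V_pre/V_post
pts_pre = (1.051 − 1)·1000 = 51.0000
pts_post = 51.0000·38.5/20.5 = 95.7805
SG_post = 1 + 95.7805/1000

1.0958


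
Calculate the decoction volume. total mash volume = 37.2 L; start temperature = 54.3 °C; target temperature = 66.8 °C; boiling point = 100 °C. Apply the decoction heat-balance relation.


V_dec = V_total·(T_target − T_start)/(T_boil − T_start)
V_dec = 37.2·(66.8 − 54.3)/(100 − 54.3)

10.1751 L


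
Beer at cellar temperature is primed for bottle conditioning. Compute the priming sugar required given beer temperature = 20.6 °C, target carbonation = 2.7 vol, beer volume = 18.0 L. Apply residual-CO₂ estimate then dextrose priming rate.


residual = 14.695·(0.01821 + 0.09011·e^(−0.04·T));  sugar = (target − residual)·4.0·V
residual = 14.695·(0.01821 + 0.09011·e^(−0.04·20.6)) = 0.8485
sugar = (2.7 − 0.8485)·4.0·18.0

133.3100 g


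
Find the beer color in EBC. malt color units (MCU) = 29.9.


SRM = 1.4922·MCU^0.6859;  EBC = SRM·1.97
SRM = 1.4922·29.9^0.6859 = 15.3458
EBC = 15.3458·1.97

30.2313 EBC


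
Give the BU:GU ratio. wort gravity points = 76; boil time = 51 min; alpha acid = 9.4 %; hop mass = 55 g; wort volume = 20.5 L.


U = 1.65·0.000125^(GP/1000)·(1−e^(−0.04t))/4.15;  IBU = (α/100)·m·U·1000/V;  BU:GU = IBU/GP
U = 1.65·0.000125^(76/1000)·(1−e^(−0.04·51))/4.15 = 0.1747
IBU = (9.4/100)·55·0.1747·1000/20.5 = 44.0598
BU:GU = 44.0598/76

0.5797


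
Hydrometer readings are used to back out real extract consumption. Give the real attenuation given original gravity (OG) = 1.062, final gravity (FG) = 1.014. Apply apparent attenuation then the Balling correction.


AA = (OG−FG)/(OG−1)·100;  RA = AA·0.8192
AA = (1.062 − 1.014)/(1.062 − 1)·100 = 77.4194
RA = 77.4194·0.8192

63.4219 %


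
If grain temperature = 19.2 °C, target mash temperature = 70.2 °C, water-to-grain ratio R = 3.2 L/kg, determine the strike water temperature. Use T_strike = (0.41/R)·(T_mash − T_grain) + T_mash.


T_strike = (0.41/3.2)·(70.2 − 19.2) + 70.2

76.7344 °C


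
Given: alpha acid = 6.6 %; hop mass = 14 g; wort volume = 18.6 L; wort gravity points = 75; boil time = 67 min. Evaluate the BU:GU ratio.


U = 1.65·0.000125^(GP/1000)·(1−e^(−0.04t))/4.15;  IBU = (α/100)·m·U·1000/V;  BU:GU = IBU/GP
U = 1.65·0.000125^(75/1000)·(1−e^(−0.04·67))/4.15 = 0.1887
IBU = (6.6/100)·14·0.1887·1000/18.6 = 9.3760
BU:GU = 9.3760/75

0.1250


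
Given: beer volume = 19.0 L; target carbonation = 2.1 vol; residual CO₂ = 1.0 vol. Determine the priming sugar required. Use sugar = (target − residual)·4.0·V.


sugar = (2.1 − 1.0)·4.0·19.0

83.6000 g


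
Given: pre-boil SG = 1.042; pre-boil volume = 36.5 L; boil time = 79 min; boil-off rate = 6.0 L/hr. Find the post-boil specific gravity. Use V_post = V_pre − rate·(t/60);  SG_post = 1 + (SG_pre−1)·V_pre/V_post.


V_post = 36.5 − 6.0·(79/60) = 28.6000
SG_post = 1 + (1.042 − 1)·36.5/28.6000

1.0536


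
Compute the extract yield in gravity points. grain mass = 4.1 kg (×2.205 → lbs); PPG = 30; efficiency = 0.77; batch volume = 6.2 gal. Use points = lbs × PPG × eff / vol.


lbs = 4.1 × 2.205 = 9.0405
points = 9.0405 × 30 × 0.77 / 6.2

33.6832 points


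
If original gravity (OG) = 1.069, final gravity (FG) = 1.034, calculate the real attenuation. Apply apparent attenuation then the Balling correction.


AA = (OG−FG)/(OG−1)·100;  RA = AA·0.8192
AA = (1.069 − 1.034)/(1.069 − 1)·100 = 50.7246
RA = 50.7246·0.8192

41.5536 %


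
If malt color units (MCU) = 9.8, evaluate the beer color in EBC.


SRM = 1.4922·MCU^0.6859;  EBC = SRM·1.97
SRM = 1.4922·9.8^0.6859 = 7.1402
EBC = 7.1402·1.97

14.0661 EBC


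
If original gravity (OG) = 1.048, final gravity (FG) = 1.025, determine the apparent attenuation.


AA = (OG − FG)/(OG − 1) · 100
AA = (1.048 − 1.025)/(1.048 − 1) · 100

47.9167 %


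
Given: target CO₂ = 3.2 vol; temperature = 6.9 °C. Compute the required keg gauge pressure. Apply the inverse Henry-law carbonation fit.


psi = vols/(0.01821 + 0.09011·e^(−0.04·T)) − 14.695
psi = 3.2/(0.01821 + 0.09011·e^(−0.04·6.9)) − 14.695

22.2622 psi


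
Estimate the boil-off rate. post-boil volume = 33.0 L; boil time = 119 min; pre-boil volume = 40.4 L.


rate = (V_pre − V_post) / (t_min/60)
rate = (40.4 − 33.0) / (119/60)

3.7311 L/hr


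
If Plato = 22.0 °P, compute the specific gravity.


SG = 259/(259 − P)
SG = 259/(259 − 22.0)

1.0928


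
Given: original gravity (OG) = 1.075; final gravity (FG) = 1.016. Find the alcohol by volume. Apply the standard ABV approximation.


ABV = (OG − FG) · 131.25
ABV = (1.075 − 1.016) · 131.25

7.7437 % ABV


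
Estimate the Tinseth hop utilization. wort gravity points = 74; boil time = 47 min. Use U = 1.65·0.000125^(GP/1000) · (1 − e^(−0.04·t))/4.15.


bigness = 1.65·0.000125^(74/1000) = 0.8485
boil_factor = (1 − e^(−0.04·47))/4.15 = 0.2042
U = 0.8485 · 0.2042

0.1733


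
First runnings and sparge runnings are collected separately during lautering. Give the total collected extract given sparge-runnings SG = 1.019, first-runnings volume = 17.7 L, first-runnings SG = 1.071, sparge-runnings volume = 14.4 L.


total = Σ (SG_i − 1)·1000·V_i
first = (1.071 − 1)·1000·17.7 = 1256.7000
sparge = (1.019 − 1)·1000·14.4 = 273.6000
total = 1256.7000 + 273.6000

1530.3000 gravity·L


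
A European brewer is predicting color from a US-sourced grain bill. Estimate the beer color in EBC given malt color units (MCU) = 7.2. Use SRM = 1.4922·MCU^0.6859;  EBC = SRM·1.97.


SRM = 1.4922·7.2^0.6859 = 5.7792
EBC = 5.7792·1.97

11.3851 EBC


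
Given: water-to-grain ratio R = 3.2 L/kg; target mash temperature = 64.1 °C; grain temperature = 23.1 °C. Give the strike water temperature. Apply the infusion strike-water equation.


T_strike = (0.41/R)·(T_mash − T_grain) + T_mash
T_strike = (0.41/3.2)·(64.1 − 23.1) + 64.1

69.3531 °C


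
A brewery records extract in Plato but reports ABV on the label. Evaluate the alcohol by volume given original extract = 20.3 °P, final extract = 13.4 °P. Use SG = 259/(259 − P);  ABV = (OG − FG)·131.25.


OG = 259/(259 − 20.3) = 1.0850
FG = 259/(259 − 13.4) = 1.0546
ABV = (1.0850 − 1.0546)·131.25

4.0010 % ABV


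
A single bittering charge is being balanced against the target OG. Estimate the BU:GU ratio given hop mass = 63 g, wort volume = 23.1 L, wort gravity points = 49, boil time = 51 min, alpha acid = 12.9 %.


U = 1.65·0.000125^(GP/1000)·(1−e^(−0.04t))/4.15;  IBU = (α/100)·m·U·1000/V;  BU:GU = IBU/GP
U = 1.65·0.000125^(49/1000)·(1−e^(−0.04·51))/4.15 = 0.2227
IBU = (12.9/100)·63·0.2227·1000/23.1 = 78.3443
BU:GU = 78.3443/49

1.5989
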